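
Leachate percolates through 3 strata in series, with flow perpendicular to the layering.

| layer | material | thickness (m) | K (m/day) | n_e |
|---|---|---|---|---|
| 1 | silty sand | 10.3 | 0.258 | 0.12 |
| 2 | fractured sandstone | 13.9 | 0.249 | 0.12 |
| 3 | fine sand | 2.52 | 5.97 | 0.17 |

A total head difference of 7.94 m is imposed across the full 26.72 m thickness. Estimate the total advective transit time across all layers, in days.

40.4

With flow normal to the layers, continuity requires the same specific discharge q through every layer.
Σ(b_i/K_i) = 10.3/0.258 + 13.9/0.249 + 2.52/5.97 = 96.17 d.
q = Δh / Σ(b_i/K_i) = 7.94 / 96.17 = 0.08256 m/day.
In each layer the seepage velocity is v_i = q/n_i, so the layer transit time is t_i = b_i·n_i / q:
  layer 1 (silty sand): t_1 = 10.3 × 0.12 / 0.08256 = 14.97 d
  layer 2 (fractured sandstone): t_2 = 13.9 × 0.12 / 0.08256 = 20.20 d
  layer 3 (fine sand): t_3 = 2.52 × 0.17 / 0.08256 = 5.189 d
Total t = Σ t_i = 40.36 days.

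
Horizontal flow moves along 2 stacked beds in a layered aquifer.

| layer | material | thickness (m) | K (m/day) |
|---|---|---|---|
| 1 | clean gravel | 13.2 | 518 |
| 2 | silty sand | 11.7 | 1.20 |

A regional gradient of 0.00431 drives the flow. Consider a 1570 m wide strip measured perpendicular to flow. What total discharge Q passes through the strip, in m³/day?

Flow is parallel to layering, so each bed carries its own Darcy discharge and the transmissivities add.
Σ(K_i·b_i) = 518×13.2 + 1.20×11.7 = 6852 m²/day.
Hydraulic gradient i = 0.00431.
Q = Σ(K_i·b_i) · W · i = 6852 × 1570 × 0.004310 = 46363 m³/day.

46400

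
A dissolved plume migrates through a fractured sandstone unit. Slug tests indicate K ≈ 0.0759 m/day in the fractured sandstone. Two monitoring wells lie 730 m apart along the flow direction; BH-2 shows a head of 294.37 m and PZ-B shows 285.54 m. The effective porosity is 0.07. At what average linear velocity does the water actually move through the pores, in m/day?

0.0131

Hydraulic gradient i = (294.37 − 285.54) / 730 = 8.83 / 730 = 0.01210.
Darcy flux q = K · i = 0.07590 × 0.01210 = 0.0009181 m/day.
Seepage velocity v = q / n_e = 0.0009181 / 0.07 = 0.01312 m/day.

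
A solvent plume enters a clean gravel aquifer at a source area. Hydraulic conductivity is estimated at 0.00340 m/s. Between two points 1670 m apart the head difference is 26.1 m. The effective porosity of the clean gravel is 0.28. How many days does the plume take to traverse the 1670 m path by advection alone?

102

Convert K: 0.00340 m/s × 86400 = 293.8 m/day.
Hydraulic gradient i = Δh / L = 26.1 / 1670 = 0.01563.
Darcy flux q = K · i = 293.8 × 0.01563 = 4.591 m/day.
Seepage velocity v = q / n_e = 4.591 / 0.28 = 16.40 m/day.
Travel time t = L / v = 1670 / 16.40 = 101.8 days.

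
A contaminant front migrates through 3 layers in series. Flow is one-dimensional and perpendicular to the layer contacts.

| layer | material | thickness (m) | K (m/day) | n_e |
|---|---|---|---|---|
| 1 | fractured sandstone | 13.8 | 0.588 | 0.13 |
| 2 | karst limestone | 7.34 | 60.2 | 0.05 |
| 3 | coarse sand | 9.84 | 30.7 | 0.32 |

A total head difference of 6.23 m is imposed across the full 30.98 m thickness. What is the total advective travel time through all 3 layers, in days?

With flow normal to the layers, continuity requires the same specific discharge q through every layer.
Σ(b_i/K_i) = 13.8/0.588 + 7.34/60.2 + 9.84/30.7 = 23.91 d.
q = Δh / Σ(b_i/K_i) = 6.23 / 23.91 = 0.2605 m/day.
In each layer the seepage velocity is v_i = q/n_i, so the layer transit time is t_i = b_i·n_i / q:
  layer 1 (fractured sandstone): t_1 = 13.8 × 0.13 / 0.2605 = 6.886 d
  layer 2 (karst limestone): t_2 = 7.34 × 0.05 / 0.2605 = 1.409 d
  layer 3 (coarse sand): t_3 = 9.84 × 0.32 / 0.2605 = 12.09 d
Total t = Σ t_i = 20.38 days.

20.4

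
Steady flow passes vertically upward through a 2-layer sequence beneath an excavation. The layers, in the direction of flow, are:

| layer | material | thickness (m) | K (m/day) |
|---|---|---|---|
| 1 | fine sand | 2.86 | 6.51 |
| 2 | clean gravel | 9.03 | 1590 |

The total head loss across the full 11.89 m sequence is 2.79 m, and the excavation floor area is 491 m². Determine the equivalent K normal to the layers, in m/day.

Flow is perpendicular to layering, so the layers act in series and the equivalent K is the thickness-weighted harmonic mean.
Total thickness L = 2.86 + 9.03 = 11.89 m.
Σ(b_i/K_i) = 2.86/6.51 + 9.03/1590 = 0.4450 d.
K_eq = L / Σ(b_i/K_i) = 11.89 / 0.4450 = 26.72 m/day.

26.7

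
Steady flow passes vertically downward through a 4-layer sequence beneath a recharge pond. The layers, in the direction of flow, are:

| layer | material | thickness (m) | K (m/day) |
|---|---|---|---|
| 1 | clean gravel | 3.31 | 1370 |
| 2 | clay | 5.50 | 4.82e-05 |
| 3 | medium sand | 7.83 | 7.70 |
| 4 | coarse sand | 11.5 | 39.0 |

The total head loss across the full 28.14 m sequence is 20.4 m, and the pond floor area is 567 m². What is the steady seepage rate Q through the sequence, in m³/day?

0.101

Flow is perpendicular to layering, so the layers act in series and the equivalent K is the thickness-weighted harmonic mean.
Total thickness L = 3.31 + 5.50 + 7.83 + 11.5 = 28.14 m.
Σ(b_i/K_i) = 3.31/1370 + 5.50/4.82e-05 + 7.83/7.70 + 11.5/39.0 = 1.141e+05 d.
K_eq = L / Σ(b_i/K_i) = 28.14 / 1.141e+05 = 0.0002466 m/day.
Q = K_eq · A · (Δh/L) = 0.0002466 × 567 × (20.4/28.14) = 0.1014 m³/day.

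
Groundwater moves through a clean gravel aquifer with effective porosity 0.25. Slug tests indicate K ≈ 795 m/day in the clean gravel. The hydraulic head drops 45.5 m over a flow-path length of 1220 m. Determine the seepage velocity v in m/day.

Hydraulic gradient i = Δh / L = 45.5 / 1220 = 0.03730.
Darcy flux q = K · i = 795.0 × 0.03730 = 29.65 m/day.
Seepage velocity v = q / n_e = 29.65 / 0.25 = 118.6 m/day.

119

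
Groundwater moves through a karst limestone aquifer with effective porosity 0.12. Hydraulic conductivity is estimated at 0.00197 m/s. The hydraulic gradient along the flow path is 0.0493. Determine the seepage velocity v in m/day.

Convert K: 0.00197 m/s × 86400 = 170.2 m/day.
Hydraulic gradient i = 0.0493.
Darcy flux q = K · i = 170.2 × 0.04930 = 8.391 m/day.
Seepage velocity v = q / n_e = 8.391 / 0.12 = 69.93 m/day.

69.9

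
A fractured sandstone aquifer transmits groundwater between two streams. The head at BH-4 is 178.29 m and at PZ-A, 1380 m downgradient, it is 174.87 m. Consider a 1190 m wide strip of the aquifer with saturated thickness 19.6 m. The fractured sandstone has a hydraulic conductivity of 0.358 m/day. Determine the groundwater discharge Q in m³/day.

20.7

Cross-sectional area A = 1190 × 19.6 = 23324 m².
Hydraulic gradient i = (178.29 − 174.87) / 1380 = 3.42 / 1380 = 0.002478.
Darcy's law: Q = K · A · i = 0.3580 × 23324 × 0.002478 = 20.69 m³/day.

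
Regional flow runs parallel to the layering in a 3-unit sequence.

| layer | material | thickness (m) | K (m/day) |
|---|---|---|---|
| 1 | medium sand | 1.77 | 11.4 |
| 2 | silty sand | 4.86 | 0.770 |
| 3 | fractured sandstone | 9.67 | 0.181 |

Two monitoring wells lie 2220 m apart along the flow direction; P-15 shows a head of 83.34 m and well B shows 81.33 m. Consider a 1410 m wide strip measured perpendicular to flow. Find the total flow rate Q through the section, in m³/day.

Flow is parallel to layering, so each bed carries its own Darcy discharge and the transmissivities add.
Σ(K_i·b_i) = 11.4×1.77 + 0.770×4.86 + 0.181×9.67 = 25.67 m²/day.
Hydraulic gradient i = (83.34 − 81.33) / 2220 = 2.01 / 2220 = 0.0009054.
Q = Σ(K_i·b_i) · W · i = 25.67 × 1410 × 0.0009054 = 32.77 m³/day.

32.8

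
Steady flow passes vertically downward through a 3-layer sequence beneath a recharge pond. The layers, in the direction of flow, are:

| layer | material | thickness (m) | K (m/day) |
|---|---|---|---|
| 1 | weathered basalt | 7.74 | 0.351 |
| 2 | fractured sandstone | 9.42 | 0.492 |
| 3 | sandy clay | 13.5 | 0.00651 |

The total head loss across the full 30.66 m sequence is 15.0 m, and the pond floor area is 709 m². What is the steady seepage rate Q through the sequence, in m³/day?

5.03

Flow is perpendicular to layering, so the layers act in series and the equivalent K is the thickness-weighted harmonic mean.
Total thickness L = 7.74 + 9.42 + 13.5 = 30.66 m.
Σ(b_i/K_i) = 7.74/0.351 + 9.42/0.492 + 13.5/0.00651 = 2115 d.
K_eq = L / Σ(b_i/K_i) = 30.66 / 2115 = 0.01450 m/day.
Q = K_eq · A · (Δh/L) = 0.01450 × 709 × (15.0/30.66) = 5.029 m³/day.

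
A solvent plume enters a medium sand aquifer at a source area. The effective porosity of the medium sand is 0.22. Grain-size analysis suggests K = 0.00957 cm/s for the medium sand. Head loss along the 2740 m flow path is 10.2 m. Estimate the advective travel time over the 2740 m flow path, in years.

53.6

Convert K: 0.00957 cm/s × 864 = 8.268 m/day.
Hydraulic gradient i = Δh / L = 10.2 / 2740 = 0.003723.
Darcy flux q = K · i = 8.268 × 0.003723 = 0.03078 m/day.
Seepage velocity v = q / n_e = 0.03078 / 0.22 = 0.1399 m/day.
Travel time t = L / v = 2740 / 0.1399 = 19584 days = 53.62 years.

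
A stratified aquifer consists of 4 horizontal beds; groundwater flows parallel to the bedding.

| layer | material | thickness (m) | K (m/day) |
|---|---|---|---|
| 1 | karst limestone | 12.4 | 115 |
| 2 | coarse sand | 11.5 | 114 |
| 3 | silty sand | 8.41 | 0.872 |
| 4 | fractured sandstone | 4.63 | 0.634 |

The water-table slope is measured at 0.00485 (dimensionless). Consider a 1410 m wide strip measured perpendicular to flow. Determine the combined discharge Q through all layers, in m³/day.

18800

Flow is parallel to layering, so each bed carries its own Darcy discharge and the transmissivities add.
Σ(K_i·b_i) = 115×12.4 + 114×11.5 + 0.872×8.41 + 0.634×4.63 = 2747 m²/day.
Hydraulic gradient i = 0.00485.
Q = Σ(K_i·b_i) · W · i = 2747 × 1410 × 0.004850 = 18787 m³/day.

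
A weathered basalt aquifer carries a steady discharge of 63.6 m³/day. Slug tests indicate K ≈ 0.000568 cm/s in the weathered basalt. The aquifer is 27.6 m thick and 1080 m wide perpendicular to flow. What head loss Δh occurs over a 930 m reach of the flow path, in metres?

4.04

Convert K: 0.000568 cm/s × 864 = 0.4908 m/day.
Cross-sectional area A = 1080 × 27.6 = 29808 m².
From Q = K·A·i, i = Q / (K·A) = 63.6 / (0.4908 × 29808) = 0.004348.
Head loss Δh = i · L = 0.004348 × 930 = 4.043 m.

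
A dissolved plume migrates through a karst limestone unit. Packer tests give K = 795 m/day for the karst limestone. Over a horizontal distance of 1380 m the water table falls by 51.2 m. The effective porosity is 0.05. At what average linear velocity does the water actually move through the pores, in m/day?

Hydraulic gradient i = Δh / L = 51.2 / 1380 = 0.03710.
Darcy flux q = K · i = 795.0 × 0.03710 = 29.50 m/day.
Seepage velocity v = q / n_e = 29.50 / 0.05 = 589.9 m/day.

590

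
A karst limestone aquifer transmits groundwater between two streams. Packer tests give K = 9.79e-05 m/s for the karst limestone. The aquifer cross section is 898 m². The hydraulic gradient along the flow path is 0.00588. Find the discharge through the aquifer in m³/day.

Convert K: 9.79e-05 m/s × 86400 = 8.459 m/day.
Hydraulic gradient i = 0.00588.
Darcy's law: Q = K · A · i = 8.459 × 898.0 × 0.005880 = 44.66 m³/day.

44.7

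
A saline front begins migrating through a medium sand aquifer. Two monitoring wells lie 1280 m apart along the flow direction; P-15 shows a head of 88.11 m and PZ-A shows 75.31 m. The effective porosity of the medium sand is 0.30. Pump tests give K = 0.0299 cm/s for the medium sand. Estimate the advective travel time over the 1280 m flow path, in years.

4.07

Convert K: 0.0299 cm/s × 864 = 25.83 m/day.
Hydraulic gradient i = (88.11 − 75.31) / 1280 = 12.8 / 1280 = 0.01000.
Darcy flux q = K · i = 25.83 × 0.01000 = 0.2583 m/day.
Seepage velocity v = q / n_e = 0.2583 / 0.30 = 0.8611 m/day.
Travel time t = L / v = 1280 / 0.8611 = 1486 days = 4.070 years.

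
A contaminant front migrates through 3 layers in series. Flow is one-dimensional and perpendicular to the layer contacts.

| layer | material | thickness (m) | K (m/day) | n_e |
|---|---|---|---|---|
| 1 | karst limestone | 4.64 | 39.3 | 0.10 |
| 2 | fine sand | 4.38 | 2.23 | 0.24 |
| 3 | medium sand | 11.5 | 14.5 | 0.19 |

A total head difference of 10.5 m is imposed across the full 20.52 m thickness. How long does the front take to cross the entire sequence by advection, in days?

With flow normal to the layers, continuity requires the same specific discharge q through every layer.
Σ(b_i/K_i) = 4.64/39.3 + 4.38/2.23 + 11.5/14.5 = 2.875 d.
q = Δh / Σ(b_i/K_i) = 10.5 / 2.875 = 3.652 m/day.
In each layer the seepage velocity is v_i = q/n_i, so the layer transit time is t_i = b_i·n_i / q:
  layer 1 (karst limestone): t_1 = 4.64 × 0.10 / 3.652 = 0.1271 d
  layer 2 (fine sand): t_2 = 4.38 × 0.24 / 3.652 = 0.2879 d
  layer 3 (medium sand): t_3 = 11.5 × 0.19 / 3.652 = 0.5983 d
Total t = Σ t_i = 1.013 days.

1.01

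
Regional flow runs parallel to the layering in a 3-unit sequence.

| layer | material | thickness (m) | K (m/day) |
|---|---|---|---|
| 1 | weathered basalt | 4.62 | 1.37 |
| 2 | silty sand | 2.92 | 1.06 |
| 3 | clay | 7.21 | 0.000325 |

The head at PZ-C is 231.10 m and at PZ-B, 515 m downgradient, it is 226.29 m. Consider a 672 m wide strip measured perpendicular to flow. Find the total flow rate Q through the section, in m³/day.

Flow is parallel to layering, so each bed carries its own Darcy discharge and the transmissivities add.
Σ(K_i·b_i) = 1.37×4.62 + 1.06×2.92 + 0.000325×7.21 = 9.427 m²/day.
Hydraulic gradient i = (231.10 − 226.29) / 515 = 4.81 / 515 = 0.009340.
Q = Σ(K_i·b_i) · W · i = 9.427 × 672 × 0.009340 = 59.17 m³/day.

59.2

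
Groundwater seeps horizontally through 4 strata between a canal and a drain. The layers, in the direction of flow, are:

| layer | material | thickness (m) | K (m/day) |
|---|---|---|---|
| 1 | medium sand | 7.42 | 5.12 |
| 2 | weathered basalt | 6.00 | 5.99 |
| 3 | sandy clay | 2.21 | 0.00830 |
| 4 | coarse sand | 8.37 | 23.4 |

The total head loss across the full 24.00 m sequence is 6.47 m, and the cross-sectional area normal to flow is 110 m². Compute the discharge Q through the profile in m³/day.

2.65

Flow is perpendicular to layering, so the layers act in series and the equivalent K is the thickness-weighted harmonic mean.
Total thickness L = 7.42 + 6.00 + 2.21 + 8.37 = 24.00 m.
Σ(b_i/K_i) = 7.42/5.12 + 6.00/5.99 + 2.21/0.00830 + 8.37/23.4 = 269.1 d.
K_eq = L / Σ(b_i/K_i) = 24.00 / 269.1 = 0.08919 m/day.
Q = K_eq · A · (Δh/L) = 0.08919 × 110 × (6.47/24.00) = 2.645 m³/day.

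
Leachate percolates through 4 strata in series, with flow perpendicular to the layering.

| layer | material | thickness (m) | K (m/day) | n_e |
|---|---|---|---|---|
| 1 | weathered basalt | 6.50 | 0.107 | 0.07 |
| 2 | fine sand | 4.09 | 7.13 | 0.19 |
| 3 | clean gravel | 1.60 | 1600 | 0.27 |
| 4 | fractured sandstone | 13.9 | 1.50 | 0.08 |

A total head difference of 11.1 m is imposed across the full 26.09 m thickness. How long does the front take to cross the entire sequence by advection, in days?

17.7

With flow normal to the layers, continuity requires the same specific discharge q through every layer.
Σ(b_i/K_i) = 6.50/0.107 + 4.09/7.13 + 1.60/1600 + 13.9/1.50 = 70.59 d.
q = Δh / Σ(b_i/K_i) = 11.1 / 70.59 = 0.1572 m/day.
In each layer the seepage velocity is v_i = q/n_i, so the layer transit time is t_i = b_i·n_i / q:
  layer 1 (weathered basalt): t_1 = 6.50 × 0.07 / 0.1572 = 2.894 d
  layer 2 (fine sand): t_2 = 4.09 × 0.19 / 0.1572 = 4.942 d
  layer 3 (clean gravel): t_3 = 1.60 × 0.27 / 0.1572 = 2.747 d
  layer 4 (fractured sandstone): t_4 = 13.9 × 0.08 / 0.1572 = 7.072 d
Total t = Σ t_i = 17.65 days.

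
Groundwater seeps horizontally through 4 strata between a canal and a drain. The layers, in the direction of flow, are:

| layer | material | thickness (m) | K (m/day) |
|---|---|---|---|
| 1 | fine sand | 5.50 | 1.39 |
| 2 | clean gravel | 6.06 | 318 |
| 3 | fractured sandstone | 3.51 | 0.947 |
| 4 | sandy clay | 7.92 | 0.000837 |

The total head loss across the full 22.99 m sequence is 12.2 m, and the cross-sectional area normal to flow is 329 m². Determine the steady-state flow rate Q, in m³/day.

Flow is perpendicular to layering, so the layers act in series and the equivalent K is the thickness-weighted harmonic mean.
Total thickness L = 5.50 + 6.06 + 3.51 + 7.92 = 22.99 m.
Σ(b_i/K_i) = 5.50/1.39 + 6.06/318 + 3.51/0.947 + 7.92/0.000837 = 9470 d.
K_eq = L / Σ(b_i/K_i) = 22.99 / 9470 = 0.002428 m/day.
Q = K_eq · A · (Δh/L) = 0.002428 × 329 × (12.2/22.99) = 0.4238 m³/day.

0.424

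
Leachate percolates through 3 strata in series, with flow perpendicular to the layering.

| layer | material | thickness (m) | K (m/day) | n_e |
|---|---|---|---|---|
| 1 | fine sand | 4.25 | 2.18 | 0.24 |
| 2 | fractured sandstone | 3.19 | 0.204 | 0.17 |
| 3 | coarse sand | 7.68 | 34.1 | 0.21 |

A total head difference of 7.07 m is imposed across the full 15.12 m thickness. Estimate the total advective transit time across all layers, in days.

With flow normal to the layers, continuity requires the same specific discharge q through every layer.
Σ(b_i/K_i) = 4.25/2.18 + 3.19/0.204 + 7.68/34.1 = 17.81 d.
q = Δh / Σ(b_i/K_i) = 7.07 / 17.81 = 0.3969 m/day.
In each layer the seepage velocity is v_i = q/n_i, so the layer transit time is t_i = b_i·n_i / q:
  layer 1 (fine sand): t_1 = 4.25 × 0.24 / 0.3969 = 2.570 d
  layer 2 (fractured sandstone): t_2 = 3.19 × 0.17 / 0.3969 = 1.366 d
  layer 3 (coarse sand): t_3 = 7.68 × 0.21 / 0.3969 = 4.063 d
Total t = Σ t_i = 7.999 days.

8.00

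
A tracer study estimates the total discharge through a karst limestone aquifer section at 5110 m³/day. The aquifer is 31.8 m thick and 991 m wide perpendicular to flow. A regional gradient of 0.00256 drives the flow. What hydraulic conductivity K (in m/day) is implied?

Cross-sectional area A = 991 × 31.8 = 31514 m².
Hydraulic gradient i = 0.00256.
From Q = K·A·i, K = Q / (A·i) = 5110 / (31514 × 0.002560) = 63.34 m/day.

63.3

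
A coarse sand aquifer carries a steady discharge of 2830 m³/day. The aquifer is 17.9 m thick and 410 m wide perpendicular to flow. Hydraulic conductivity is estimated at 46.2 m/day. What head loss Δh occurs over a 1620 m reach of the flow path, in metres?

Cross-sectional area A = 410 × 17.9 = 7339 m².
From Q = K·A·i, i = Q / (K·A) = 2830 / (46.20 × 7339) = 0.008347.
Head loss Δh = i · L = 0.008347 × 1620 = 13.52 m.

13.5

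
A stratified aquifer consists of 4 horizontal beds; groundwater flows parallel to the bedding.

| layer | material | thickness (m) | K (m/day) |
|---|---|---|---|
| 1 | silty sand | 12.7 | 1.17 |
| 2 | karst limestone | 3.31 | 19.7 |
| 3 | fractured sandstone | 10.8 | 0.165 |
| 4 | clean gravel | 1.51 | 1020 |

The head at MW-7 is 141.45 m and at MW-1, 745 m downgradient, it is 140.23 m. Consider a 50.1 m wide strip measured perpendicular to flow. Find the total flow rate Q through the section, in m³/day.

133

Flow is parallel to layering, so each bed carries its own Darcy discharge and the transmissivities add.
Σ(K_i·b_i) = 1.17×12.7 + 19.7×3.31 + 0.165×10.8 + 1020×1.51 = 1622 m²/day.
Hydraulic gradient i = (141.45 − 140.23) / 745 = 1.22 / 745 = 0.001638.
Q = Σ(K_i·b_i) · W · i = 1622 × 50.1 × 0.001638 = 133.1 m³/day.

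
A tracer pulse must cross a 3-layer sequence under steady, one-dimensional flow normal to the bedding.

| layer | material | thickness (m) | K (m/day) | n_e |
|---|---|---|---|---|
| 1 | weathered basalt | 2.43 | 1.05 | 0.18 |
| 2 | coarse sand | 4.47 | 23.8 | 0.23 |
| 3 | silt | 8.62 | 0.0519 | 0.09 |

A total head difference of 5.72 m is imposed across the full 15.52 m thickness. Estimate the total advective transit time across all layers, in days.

66.1

With flow normal to the layers, continuity requires the same specific discharge q through every layer.
Σ(b_i/K_i) = 2.43/1.05 + 4.47/23.8 + 8.62/0.0519 = 168.6 d.
q = Δh / Σ(b_i/K_i) = 5.72 / 168.6 = 0.03393 m/day.
In each layer the seepage velocity is v_i = q/n_i, so the layer transit time is t_i = b_i·n_i / q:
  layer 1 (weathered basalt): t_1 = 2.43 × 0.18 / 0.03393 = 12.89 d
  layer 2 (coarse sand): t_2 = 4.47 × 0.23 / 0.03393 = 30.30 d
  layer 3 (silt): t_3 = 8.62 × 0.09 / 0.03393 = 22.87 d
Total t = Σ t_i = 66.06 days.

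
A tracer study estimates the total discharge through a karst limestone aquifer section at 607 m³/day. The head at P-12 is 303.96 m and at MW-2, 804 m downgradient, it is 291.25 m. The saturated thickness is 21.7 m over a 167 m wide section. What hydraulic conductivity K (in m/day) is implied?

Cross-sectional area A = 167 × 21.7 = 3624 m².
Hydraulic gradient i = (303.96 − 291.25) / 804 = 12.71 / 804 = 0.01581.
From Q = K·A·i, K = Q / (A·i) = 607 / (3624 × 0.01581) = 10.60 m/day.

10.6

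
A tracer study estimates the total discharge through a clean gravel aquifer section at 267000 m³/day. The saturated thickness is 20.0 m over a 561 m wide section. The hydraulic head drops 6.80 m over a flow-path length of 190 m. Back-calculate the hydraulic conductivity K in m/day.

Cross-sectional area A = 561 × 20.0 = 11220 m².
Hydraulic gradient i = Δh / L = 6.80 / 190 = 0.03579.
From Q = K·A·i, K = Q / (A·i) = 267000 / (11220 × 0.03579) = 664.9 m/day.

665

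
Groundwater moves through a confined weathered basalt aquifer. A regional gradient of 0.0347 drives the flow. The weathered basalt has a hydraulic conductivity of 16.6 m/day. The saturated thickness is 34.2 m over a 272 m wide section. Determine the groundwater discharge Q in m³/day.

Cross-sectional area A = 272 × 34.2 = 9302 m².
Hydraulic gradient i = 0.0347.
Darcy's law: Q = K · A · i = 16.60 × 9302 × 0.03470 = 5358 m³/day.

5360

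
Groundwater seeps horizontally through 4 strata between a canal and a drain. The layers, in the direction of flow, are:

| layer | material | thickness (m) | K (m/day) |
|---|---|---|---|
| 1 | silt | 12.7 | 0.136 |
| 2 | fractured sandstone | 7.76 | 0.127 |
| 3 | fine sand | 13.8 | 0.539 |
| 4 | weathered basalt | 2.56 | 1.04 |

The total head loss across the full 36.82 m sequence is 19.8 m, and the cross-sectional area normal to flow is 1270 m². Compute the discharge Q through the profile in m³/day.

138

Flow is perpendicular to layering, so the layers act in series and the equivalent K is the thickness-weighted harmonic mean.
Total thickness L = 12.7 + 7.76 + 13.8 + 2.56 = 36.82 m.
Σ(b_i/K_i) = 12.7/0.136 + 7.76/0.127 + 13.8/0.539 + 2.56/1.04 = 182.5 d.
K_eq = L / Σ(b_i/K_i) = 36.82 / 182.5 = 0.2017 m/day.
Q = K_eq · A · (Δh/L) = 0.2017 × 1270 × (19.8/36.82) = 137.7 m³/day.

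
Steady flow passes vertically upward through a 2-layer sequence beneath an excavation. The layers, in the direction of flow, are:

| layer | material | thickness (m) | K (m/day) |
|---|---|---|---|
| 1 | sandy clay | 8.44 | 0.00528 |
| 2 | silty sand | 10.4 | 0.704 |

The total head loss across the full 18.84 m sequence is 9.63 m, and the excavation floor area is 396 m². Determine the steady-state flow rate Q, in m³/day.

2.36

Flow is perpendicular to layering, so the layers act in series and the equivalent K is the thickness-weighted harmonic mean.
Total thickness L = 8.44 + 10.4 = 18.84 m.
Σ(b_i/K_i) = 8.44/0.00528 + 10.4/0.704 = 1613 d.
K_eq = L / Σ(b_i/K_i) = 18.84 / 1613 = 0.01168 m/day.
Q = K_eq · A · (Δh/L) = 0.01168 × 396 × (9.63/18.84) = 2.364 m³/day.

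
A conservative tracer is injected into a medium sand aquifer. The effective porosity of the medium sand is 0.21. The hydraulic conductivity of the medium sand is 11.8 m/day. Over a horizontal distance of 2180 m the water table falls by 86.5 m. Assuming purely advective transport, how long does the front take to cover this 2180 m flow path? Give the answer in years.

Hydraulic gradient i = Δh / L = 86.5 / 2180 = 0.03968.
Darcy flux q = K · i = 11.80 × 0.03968 = 0.4682 m/day.
Seepage velocity v = q / n_e = 0.4682 / 0.21 = 2.230 m/day.
Travel time t = L / v = 2180 / 2.230 = 977.8 days = 2.677 years.

2.68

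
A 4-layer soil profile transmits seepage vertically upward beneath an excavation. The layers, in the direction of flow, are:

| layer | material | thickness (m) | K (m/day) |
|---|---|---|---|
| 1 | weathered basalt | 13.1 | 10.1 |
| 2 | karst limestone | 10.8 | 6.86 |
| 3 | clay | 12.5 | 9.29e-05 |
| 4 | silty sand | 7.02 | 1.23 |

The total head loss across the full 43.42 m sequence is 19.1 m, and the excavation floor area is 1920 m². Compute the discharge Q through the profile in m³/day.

Flow is perpendicular to layering, so the layers act in series and the equivalent K is the thickness-weighted harmonic mean.
Total thickness L = 13.1 + 10.8 + 12.5 + 7.02 = 43.42 m.
Σ(b_i/K_i) = 13.1/10.1 + 10.8/6.86 + 12.5/9.29e-05 + 7.02/1.23 = 1.346e+05 d.
K_eq = L / Σ(b_i/K_i) = 43.42 / 1.346e+05 = 0.0003227 m/day.
Q = K_eq · A · (Δh/L) = 0.0003227 × 1920 × (19.1/43.42) = 0.2725 m³/day.

0.273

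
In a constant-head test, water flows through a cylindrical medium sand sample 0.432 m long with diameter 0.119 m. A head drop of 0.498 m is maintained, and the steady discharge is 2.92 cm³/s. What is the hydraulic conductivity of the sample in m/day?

19.7

Cross-sectional area A = π·(d/2)² = π × (0.119/2)² = 0.01112 m².
Convert discharge: 2.92 cm³/s = 2.920e-06 m³/s.
Darcy's law rearranged: K = Q·L / (A·Δh) = 2.920e-06 × 0.432 / (0.01112 × 0.498) = 0.0002277 m/s = 19.68 m/day.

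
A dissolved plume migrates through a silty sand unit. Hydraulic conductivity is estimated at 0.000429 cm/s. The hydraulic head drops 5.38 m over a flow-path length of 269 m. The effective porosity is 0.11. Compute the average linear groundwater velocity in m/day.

Convert K: 0.000429 cm/s × 864 = 0.3707 m/day.
Hydraulic gradient i = Δh / L = 5.38 / 269 = 0.02000.
Darcy flux q = K · i = 0.3707 × 0.02000 = 0.007413 m/day.
Seepage velocity v = q / n_e = 0.007413 / 0.11 = 0.06739 m/day.

0.0674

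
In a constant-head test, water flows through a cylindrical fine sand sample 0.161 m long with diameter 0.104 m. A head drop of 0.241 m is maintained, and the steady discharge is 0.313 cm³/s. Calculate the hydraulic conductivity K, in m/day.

2.13

Cross-sectional area A = π·(d/2)² = π × (0.104/2)² = 0.008495 m².
Convert discharge: 0.313 cm³/s = 3.130e-07 m³/s.
Darcy's law rearranged: K = Q·L / (A·Δh) = 3.130e-07 × 0.161 / (0.008495 × 0.241) = 2.461e-05 m/s = 2.127 m/day.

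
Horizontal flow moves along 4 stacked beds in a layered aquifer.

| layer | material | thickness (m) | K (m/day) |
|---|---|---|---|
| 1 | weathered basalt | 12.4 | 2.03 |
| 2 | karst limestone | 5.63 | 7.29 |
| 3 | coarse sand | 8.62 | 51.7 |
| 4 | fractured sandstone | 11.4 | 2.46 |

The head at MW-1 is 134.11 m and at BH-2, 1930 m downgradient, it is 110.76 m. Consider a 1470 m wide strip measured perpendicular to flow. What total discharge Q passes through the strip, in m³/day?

9600

Flow is parallel to layering, so each bed carries its own Darcy discharge and the transmissivities add.
Σ(K_i·b_i) = 2.03×12.4 + 7.29×5.63 + 51.7×8.62 + 2.46×11.4 = 539.9 m²/day.
Hydraulic gradient i = (134.11 − 110.76) / 1930 = 23.35 / 1930 = 0.01210.
Q = Σ(K_i·b_i) · W · i = 539.9 × 1470 × 0.01210 = 9602 m³/day.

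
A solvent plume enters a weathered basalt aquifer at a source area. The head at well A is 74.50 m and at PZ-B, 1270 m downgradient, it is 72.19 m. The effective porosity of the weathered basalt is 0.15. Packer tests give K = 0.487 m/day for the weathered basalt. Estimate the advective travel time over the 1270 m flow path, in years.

Hydraulic gradient i = (74.50 − 72.19) / 1270 = 2.31 / 1270 = 0.001819.
Darcy flux q = K · i = 0.4870 × 0.001819 = 0.0008858 m/day.
Seepage velocity v = q / n_e = 0.0008858 / 0.15 = 0.005905 m/day.
Travel time t = L / v = 1270 / 0.005905 = 2.151e+05 days = 588.8 years.

589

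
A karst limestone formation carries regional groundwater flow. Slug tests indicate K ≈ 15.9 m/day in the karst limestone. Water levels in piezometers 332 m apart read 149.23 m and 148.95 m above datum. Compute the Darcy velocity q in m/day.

0.0134

Hydraulic gradient i = (149.23 − 148.95) / 332 = 0.28 / 332 = 0.0008434.
Specific discharge q = K · i = 15.90 × 0.0008434 = 0.01341 m/day.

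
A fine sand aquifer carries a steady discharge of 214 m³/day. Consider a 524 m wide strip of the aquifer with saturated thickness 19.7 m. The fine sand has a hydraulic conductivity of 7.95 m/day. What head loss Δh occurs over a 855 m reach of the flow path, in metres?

Cross-sectional area A = 524 × 19.7 = 10323 m².
From Q = K·A·i, i = Q / (K·A) = 214 / (7.950 × 10323) = 0.002608.
Head loss Δh = i · L = 0.002608 × 855 = 2.230 m.

2.23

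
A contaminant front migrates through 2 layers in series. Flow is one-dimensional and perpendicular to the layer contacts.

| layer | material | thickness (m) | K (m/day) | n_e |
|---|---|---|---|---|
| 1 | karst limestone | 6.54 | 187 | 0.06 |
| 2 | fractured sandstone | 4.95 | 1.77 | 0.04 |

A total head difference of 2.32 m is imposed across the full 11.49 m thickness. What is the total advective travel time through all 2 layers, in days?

0.721

With flow normal to the layers, continuity requires the same specific discharge q through every layer.
Σ(b_i/K_i) = 6.54/187 + 4.95/1.77 = 2.832 d.
q = Δh / Σ(b_i/K_i) = 2.32 / 2.832 = 0.8193 m/day.
In each layer the seepage velocity is v_i = q/n_i, so the layer transit time is t_i = b_i·n_i / q:
  layer 1 (karst limestone): t_1 = 6.54 × 0.06 / 0.8193 = 0.4789 d
  layer 2 (fractured sandstone): t_2 = 4.95 × 0.04 / 0.8193 = 0.2417 d
Total t = Σ t_i = 0.7206 days.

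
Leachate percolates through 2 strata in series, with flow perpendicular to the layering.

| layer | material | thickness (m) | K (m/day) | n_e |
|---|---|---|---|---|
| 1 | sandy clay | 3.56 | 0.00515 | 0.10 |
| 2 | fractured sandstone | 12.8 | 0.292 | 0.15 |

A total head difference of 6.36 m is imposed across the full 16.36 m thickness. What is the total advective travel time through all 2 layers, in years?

With flow normal to the layers, continuity requires the same specific discharge q through every layer.
Σ(b_i/K_i) = 3.56/0.00515 + 12.8/0.292 = 735.1 d.
q = Δh / Σ(b_i/K_i) = 6.36 / 735.1 = 0.008652 m/day.
In each layer the seepage velocity is v_i = q/n_i, so the layer transit time is t_i = b_i·n_i / q:
  layer 1 (sandy clay): t_1 = 3.56 × 0.10 / 0.008652 = 41.15 d
  layer 2 (fractured sandstone): t_2 = 12.8 × 0.15 / 0.008652 = 221.9 d
Total t = Σ t_i = 263.1 days = 0.7202 years.

0.720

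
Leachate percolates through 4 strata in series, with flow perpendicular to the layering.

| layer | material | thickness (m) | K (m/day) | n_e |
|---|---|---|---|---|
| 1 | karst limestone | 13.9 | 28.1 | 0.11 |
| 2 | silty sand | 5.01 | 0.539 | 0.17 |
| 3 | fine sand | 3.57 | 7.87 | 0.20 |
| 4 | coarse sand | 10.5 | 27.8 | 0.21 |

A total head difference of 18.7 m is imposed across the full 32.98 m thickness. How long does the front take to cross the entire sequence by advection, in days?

3.01

With flow normal to the layers, continuity requires the same specific discharge q through every layer.
Σ(b_i/K_i) = 13.9/28.1 + 5.01/0.539 + 3.57/7.87 + 10.5/27.8 = 10.62 d.
q = Δh / Σ(b_i/K_i) = 18.7 / 10.62 = 1.761 m/day.
In each layer the seepage velocity is v_i = q/n_i, so the layer transit time is t_i = b_i·n_i / q:
  layer 1 (karst limestone): t_1 = 13.9 × 0.11 / 1.761 = 0.8684 d
  layer 2 (silty sand): t_2 = 5.01 × 0.17 / 1.761 = 0.4837 d
  layer 3 (fine sand): t_3 = 3.57 × 0.20 / 1.761 = 0.4055 d
  layer 4 (coarse sand): t_4 = 10.5 × 0.21 / 1.761 = 1.252 d
Total t = Σ t_i = 3.010 days.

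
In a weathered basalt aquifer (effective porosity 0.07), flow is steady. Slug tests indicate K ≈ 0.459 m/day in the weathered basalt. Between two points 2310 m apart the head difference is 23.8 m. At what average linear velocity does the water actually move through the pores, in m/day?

Hydraulic gradient i = Δh / L = 23.8 / 2310 = 0.01030.
Darcy flux q = K · i = 0.4590 × 0.01030 = 0.004729 m/day.
Seepage velocity v = q / n_e = 0.004729 / 0.07 = 0.06756 m/day.

0.0676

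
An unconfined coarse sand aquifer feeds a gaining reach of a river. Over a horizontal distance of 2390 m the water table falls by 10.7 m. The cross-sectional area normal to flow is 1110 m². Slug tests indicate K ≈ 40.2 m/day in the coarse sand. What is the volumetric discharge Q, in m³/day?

Hydraulic gradient i = Δh / L = 10.7 / 2390 = 0.004477.
Darcy's law: Q = K · A · i = 40.20 × 1110 × 0.004477 = 199.8 m³/day.

200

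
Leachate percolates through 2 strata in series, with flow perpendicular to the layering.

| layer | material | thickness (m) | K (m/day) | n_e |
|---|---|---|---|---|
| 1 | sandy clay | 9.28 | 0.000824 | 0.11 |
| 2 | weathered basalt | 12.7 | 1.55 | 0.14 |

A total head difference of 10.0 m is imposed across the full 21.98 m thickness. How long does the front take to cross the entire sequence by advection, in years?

With flow normal to the layers, continuity requires the same specific discharge q through every layer.
Σ(b_i/K_i) = 9.28/0.000824 + 12.7/1.55 = 11270 d.
q = Δh / Σ(b_i/K_i) = 10.0 / 11270 = 0.0008873 m/day.
In each layer the seepage velocity is v_i = q/n_i, so the layer transit time is t_i = b_i·n_i / q:
  layer 1 (sandy clay): t_1 = 9.28 × 0.11 / 0.0008873 = 1150 d
  layer 2 (weathered basalt): t_2 = 12.7 × 0.14 / 0.0008873 = 2004 d
Total t = Σ t_i = 3154 days = 8.636 years.

8.64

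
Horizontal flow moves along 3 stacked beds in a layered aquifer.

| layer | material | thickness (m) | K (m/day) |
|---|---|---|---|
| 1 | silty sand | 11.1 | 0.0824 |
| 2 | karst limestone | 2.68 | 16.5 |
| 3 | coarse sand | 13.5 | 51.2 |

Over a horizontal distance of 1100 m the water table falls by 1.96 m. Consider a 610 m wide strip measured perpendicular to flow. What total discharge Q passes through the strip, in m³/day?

Flow is parallel to layering, so each bed carries its own Darcy discharge and the transmissivities add.
Σ(K_i·b_i) = 0.0824×11.1 + 16.5×2.68 + 51.2×13.5 = 736.3 m²/day.
Hydraulic gradient i = Δh / L = 1.96 / 1100 = 0.001782.
Q = Σ(K_i·b_i) · W · i = 736.3 × 610 × 0.001782 = 800.3 m³/day.

800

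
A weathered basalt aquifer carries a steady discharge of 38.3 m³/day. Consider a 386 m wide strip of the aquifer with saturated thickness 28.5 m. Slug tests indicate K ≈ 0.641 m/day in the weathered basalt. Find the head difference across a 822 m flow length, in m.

4.46

Cross-sectional area A = 386 × 28.5 = 11001 m².
From Q = K·A·i, i = Q / (K·A) = 38.3 / (0.6410 × 11001) = 0.005431.
Head loss Δh = i · L = 0.005431 × 822 = 4.465 m.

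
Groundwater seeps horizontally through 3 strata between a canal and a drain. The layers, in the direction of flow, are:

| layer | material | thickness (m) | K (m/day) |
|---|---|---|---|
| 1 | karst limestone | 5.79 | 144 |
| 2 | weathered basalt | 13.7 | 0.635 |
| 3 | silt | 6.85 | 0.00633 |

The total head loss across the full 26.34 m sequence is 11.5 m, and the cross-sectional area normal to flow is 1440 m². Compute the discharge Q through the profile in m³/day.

15.0

Flow is perpendicular to layering, so the layers act in series and the equivalent K is the thickness-weighted harmonic mean.
Total thickness L = 5.79 + 13.7 + 6.85 = 26.34 m.
Σ(b_i/K_i) = 5.79/144 + 13.7/0.635 + 6.85/0.00633 = 1104 d.
K_eq = L / Σ(b_i/K_i) = 26.34 / 1104 = 0.02386 m/day.
Q = K_eq · A · (Δh/L) = 0.02386 × 1440 × (11.5/26.34) = 15.00 m³/day.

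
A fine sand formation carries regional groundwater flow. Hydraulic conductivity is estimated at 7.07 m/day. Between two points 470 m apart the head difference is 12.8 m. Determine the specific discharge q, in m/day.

0.193

Hydraulic gradient i = Δh / L = 12.8 / 470 = 0.02723.
Specific discharge q = K · i = 7.070 × 0.02723 = 0.1925 m/day.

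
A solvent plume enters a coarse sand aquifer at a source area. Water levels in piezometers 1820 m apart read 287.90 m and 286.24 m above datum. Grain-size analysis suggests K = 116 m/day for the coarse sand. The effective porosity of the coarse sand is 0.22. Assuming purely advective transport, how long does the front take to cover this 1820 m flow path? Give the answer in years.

Hydraulic gradient i = (287.90 − 286.24) / 1820 = 1.66 / 1820 = 0.0009121.
Darcy flux q = K · i = 116.0 × 0.0009121 = 0.1058 m/day.
Seepage velocity v = q / n_e = 0.1058 / 0.22 = 0.4809 m/day.
Travel time t = L / v = 1820 / 0.4809 = 3784 days = 10.36 years.

10.4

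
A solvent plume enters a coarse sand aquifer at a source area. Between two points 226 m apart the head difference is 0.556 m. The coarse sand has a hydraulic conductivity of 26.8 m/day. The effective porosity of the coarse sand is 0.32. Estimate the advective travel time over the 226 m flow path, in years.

3.00

Hydraulic gradient i = Δh / L = 0.556 / 226 = 0.002460.
Darcy flux q = K · i = 26.80 × 0.002460 = 0.06593 m/day.
Seepage velocity v = q / n_e = 0.06593 / 0.32 = 0.2060 m/day.
Travel time t = L / v = 226 / 0.2060 = 1097 days = 3.003 years.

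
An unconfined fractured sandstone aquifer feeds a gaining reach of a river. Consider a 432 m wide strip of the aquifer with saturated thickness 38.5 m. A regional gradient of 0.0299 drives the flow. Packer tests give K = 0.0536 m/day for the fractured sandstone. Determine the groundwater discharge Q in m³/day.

Cross-sectional area A = 432 × 38.5 = 16632 m².
Hydraulic gradient i = 0.0299.
Darcy's law: Q = K · A · i = 0.05360 × 16632 × 0.02990 = 26.66 m³/day.

26.7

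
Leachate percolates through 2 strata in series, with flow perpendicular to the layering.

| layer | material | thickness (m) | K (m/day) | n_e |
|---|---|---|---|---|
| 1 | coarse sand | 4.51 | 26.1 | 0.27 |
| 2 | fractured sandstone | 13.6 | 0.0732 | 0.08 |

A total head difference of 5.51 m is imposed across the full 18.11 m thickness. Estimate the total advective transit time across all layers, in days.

With flow normal to the layers, continuity requires the same specific discharge q through every layer.
Σ(b_i/K_i) = 4.51/26.1 + 13.6/0.0732 = 186.0 d.
q = Δh / Σ(b_i/K_i) = 5.51 / 186.0 = 0.02963 m/day.
In each layer the seepage velocity is v_i = q/n_i, so the layer transit time is t_i = b_i·n_i / q:
  layer 1 (coarse sand): t_1 = 4.51 × 0.27 / 0.02963 = 41.10 d
  layer 2 (fractured sandstone): t_2 = 13.6 × 0.08 / 0.02963 = 36.72 d
Total t = Σ t_i = 77.82 days.

77.8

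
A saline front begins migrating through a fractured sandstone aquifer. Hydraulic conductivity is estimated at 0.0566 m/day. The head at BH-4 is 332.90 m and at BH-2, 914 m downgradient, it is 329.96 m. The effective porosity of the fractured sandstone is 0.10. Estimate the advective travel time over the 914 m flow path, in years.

Hydraulic gradient i = (332.90 − 329.96) / 914 = 2.94 / 914 = 0.003217.
Darcy flux q = K · i = 0.05660 × 0.003217 = 0.0001821 m/day.
Seepage velocity v = q / n_e = 0.0001821 / 0.10 = 0.001821 m/day.
Travel time t = L / v = 914 / 0.001821 = 5.020e+05 days = 1374 years.

1370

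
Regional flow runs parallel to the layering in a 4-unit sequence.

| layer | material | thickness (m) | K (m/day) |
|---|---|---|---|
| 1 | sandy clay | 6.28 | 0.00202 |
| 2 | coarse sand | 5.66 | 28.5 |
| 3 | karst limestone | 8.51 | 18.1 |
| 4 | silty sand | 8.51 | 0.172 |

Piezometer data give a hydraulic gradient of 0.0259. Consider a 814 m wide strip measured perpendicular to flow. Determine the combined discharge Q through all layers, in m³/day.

Flow is parallel to layering, so each bed carries its own Darcy discharge and the transmissivities add.
Σ(K_i·b_i) = 0.00202×6.28 + 28.5×5.66 + 18.1×8.51 + 0.172×8.51 = 316.8 m²/day.
Hydraulic gradient i = 0.0259.
Q = Σ(K_i·b_i) · W · i = 316.8 × 814 × 0.02590 = 6679 m³/day.

6680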